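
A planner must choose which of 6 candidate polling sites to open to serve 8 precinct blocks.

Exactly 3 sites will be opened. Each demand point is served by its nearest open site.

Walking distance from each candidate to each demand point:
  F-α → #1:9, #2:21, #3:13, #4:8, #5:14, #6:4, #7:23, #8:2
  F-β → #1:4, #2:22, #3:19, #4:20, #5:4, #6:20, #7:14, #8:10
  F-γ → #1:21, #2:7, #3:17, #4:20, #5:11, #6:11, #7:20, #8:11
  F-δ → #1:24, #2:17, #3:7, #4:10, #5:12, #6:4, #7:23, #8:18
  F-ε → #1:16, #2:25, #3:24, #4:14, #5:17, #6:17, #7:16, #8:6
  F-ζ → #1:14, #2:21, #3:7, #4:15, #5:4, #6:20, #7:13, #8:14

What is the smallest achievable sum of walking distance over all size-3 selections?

Open {F-α, F-γ, F-ζ}.
  #1→F-α 9, #2→F-γ 7, #3→F-ζ 7, #4→F-α 8, #5→F-ζ 4, #6→F-α 4, #7→F-ζ 13, #8→F-α 2  ⇒ total 54.
Compare {F-α, F-β, F-γ}: total 56.
Compare {F-α, F-β, F-δ}: total 60.
No size-3 selection does better; minimum is 54.

54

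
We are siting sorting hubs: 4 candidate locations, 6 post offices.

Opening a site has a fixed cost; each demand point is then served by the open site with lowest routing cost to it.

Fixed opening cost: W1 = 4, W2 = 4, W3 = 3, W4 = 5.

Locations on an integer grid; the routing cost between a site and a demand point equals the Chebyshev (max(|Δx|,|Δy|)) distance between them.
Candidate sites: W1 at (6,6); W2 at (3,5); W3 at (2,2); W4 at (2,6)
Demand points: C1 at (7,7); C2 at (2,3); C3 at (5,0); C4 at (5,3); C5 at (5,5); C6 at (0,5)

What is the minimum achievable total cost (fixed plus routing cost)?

Open {W1, W3}: assign each demand point to its cheapest open site.
  C1→W1 1, C2→W3 1, C3→W3 3, C4→W1 3, C5→W1 1, C6→W3 3
  routing cost 12, fixed 7 → total 19.
Compare {W3}: routing cost 18 + fixed 3 = 21.
Compare {W2}: routing cost 18 + fixed 4 = 22.
Compare {W1, W2}: routing cost 14 + fixed 8 = 22.
All other subsets cost ≥ 21. Minimum total cost: 19.

19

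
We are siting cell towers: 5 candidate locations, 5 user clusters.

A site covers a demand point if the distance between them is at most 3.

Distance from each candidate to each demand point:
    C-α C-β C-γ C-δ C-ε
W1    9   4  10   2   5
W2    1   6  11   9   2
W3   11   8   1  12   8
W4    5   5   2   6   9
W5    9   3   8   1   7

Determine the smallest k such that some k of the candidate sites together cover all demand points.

3

Coverage sets (demand points within 3 of each site):
  W1: {C-δ}
  W2: {C-α, C-ε}
  W3: {C-γ}
  W4: {C-γ}
  W5: {C-β, C-δ}
No 2 sites suffice: every size-2 union leaves at least one demand point uncovered.
But {W2, W3, W5} covers everything, so the minimum is 3.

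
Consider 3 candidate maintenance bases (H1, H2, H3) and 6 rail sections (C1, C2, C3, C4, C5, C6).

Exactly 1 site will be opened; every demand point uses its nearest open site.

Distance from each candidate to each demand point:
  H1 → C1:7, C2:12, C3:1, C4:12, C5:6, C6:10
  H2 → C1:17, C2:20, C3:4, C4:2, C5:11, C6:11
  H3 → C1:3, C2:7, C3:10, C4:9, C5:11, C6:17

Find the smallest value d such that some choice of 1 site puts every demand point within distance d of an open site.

Open {H1}.
  Farthest demand point is C2 at distance 12 (to H1); all others are ≤ 12.
With {H3} the worst case is 17.
With {H2} the worst case is 20.
No size-1 selection achieves below 12.

12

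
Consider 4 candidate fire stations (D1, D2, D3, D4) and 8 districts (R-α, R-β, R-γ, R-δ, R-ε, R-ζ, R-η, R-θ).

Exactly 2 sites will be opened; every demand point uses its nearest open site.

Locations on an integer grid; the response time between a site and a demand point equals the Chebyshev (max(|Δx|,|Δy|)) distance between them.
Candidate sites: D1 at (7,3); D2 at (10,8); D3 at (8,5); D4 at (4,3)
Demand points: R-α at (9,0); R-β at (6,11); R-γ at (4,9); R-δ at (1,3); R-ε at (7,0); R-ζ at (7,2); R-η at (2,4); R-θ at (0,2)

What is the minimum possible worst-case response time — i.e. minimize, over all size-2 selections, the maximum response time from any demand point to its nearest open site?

6

Open {D2, D4}.
  Farthest demand point is R-γ at response time 6 (to D2); all others are ≤ 6.
With {D3, D4} the worst case is 6.
With {D1, D2} the worst case is 7.
No size-2 selection achieves below 6.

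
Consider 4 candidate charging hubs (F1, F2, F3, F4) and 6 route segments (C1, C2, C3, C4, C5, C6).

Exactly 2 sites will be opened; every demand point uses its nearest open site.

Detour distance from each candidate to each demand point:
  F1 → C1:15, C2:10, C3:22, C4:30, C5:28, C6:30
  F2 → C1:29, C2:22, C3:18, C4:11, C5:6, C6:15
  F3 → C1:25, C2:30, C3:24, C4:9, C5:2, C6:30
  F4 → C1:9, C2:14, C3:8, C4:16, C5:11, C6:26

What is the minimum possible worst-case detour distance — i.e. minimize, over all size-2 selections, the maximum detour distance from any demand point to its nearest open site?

15

Open {F2, F4}.
  Farthest demand point is C6 at detour distance 15 (to F2); all others are ≤ 15.
With {F1, F2} the worst case is 18.
With {F2, F3} the worst case is 25.
No size-2 selection achieves below 15.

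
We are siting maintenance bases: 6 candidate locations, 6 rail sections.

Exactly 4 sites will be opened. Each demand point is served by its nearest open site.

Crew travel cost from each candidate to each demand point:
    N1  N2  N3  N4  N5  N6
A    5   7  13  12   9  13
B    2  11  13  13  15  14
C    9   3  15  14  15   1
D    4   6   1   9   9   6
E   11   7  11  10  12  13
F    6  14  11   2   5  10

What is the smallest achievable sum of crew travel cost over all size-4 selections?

14

Open {B, C, D, F}.
  N1→B 2, N2→C 3, N3→D 1, N4→F 2, N5→F 5, N6→C 1  ⇒ total 14.
Compare {A, C, D, F}: total 16.
Compare {C, D, E, F}: total 16.
No size-4 selection does better; minimum is 14.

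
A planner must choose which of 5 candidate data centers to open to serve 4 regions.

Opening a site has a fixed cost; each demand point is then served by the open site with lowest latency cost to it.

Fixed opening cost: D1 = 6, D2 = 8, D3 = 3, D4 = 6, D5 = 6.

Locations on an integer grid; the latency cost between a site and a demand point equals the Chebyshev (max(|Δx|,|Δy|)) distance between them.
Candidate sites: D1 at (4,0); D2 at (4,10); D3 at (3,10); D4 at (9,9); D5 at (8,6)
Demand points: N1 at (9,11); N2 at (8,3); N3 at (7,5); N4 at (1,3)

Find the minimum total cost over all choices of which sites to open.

22

Open {D5}: assign each demand point to its cheapest open site.
  N1→D5 5, N2→D5 3, N3→D5 1, N4→D5 7
  latency cost 16, fixed 6 → total 22.
Compare {D1, D5}: latency cost 12 + fixed 12 = 24.
Compare {D1, D4}: latency cost 13 + fixed 12 = 25.
Compare {D3, D5}: latency cost 16 + fixed 9 = 25.
All other subsets cost ≥ 24. Minimum total cost: 22.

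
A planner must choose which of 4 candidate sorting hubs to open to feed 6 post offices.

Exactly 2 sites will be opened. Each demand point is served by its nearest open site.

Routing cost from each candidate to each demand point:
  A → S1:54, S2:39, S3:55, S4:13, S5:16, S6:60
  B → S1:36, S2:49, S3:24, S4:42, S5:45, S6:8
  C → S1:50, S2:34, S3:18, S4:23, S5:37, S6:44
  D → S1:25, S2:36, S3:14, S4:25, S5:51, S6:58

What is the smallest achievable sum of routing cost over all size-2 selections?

Open {A, B}.
  S1→B 36, S2→A 39, S3→B 24, S4→A 13, S5→A 16, S6→B 8  ⇒ total 136.
Compare {B, D}: total 153.
Compare {B, C}: total 156.
No size-2 selection does better; minimum is 136.

136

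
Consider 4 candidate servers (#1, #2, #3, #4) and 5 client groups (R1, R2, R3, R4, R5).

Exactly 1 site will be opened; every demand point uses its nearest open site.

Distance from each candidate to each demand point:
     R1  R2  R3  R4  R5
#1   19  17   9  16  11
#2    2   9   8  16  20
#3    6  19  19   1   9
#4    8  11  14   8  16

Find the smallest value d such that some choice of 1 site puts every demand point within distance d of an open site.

Open {#4}.
  Farthest demand point is R5 at distance 16 (to #4); all others are ≤ 16.
With {#1} the worst case is 19.
With {#3} the worst case is 19.
No size-1 selection achieves below 16.

16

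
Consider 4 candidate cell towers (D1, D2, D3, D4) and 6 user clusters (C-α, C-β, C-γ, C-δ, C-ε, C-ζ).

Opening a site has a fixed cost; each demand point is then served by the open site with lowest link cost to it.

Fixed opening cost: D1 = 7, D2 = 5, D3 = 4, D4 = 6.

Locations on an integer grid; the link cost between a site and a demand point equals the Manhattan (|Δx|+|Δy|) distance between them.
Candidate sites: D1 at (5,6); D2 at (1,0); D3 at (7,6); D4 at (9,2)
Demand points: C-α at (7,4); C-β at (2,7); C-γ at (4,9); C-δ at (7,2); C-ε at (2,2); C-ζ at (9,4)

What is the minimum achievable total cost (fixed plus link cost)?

Open {D2, D3}: assign each demand point to its cheapest open site.
  C-α→D3 2, C-β→D3 6, C-γ→D3 6, C-δ→D3 4, C-ε→D2 3, C-ζ→D3 4
  link cost 25, fixed 9 → total 34.
Compare {D3}: link cost 31 + fixed 4 = 35.
Compare {D3, D4}: link cost 25 + fixed 10 = 35.
Compare {D1, D3}: link cost 25 + fixed 11 = 36.
All other subsets cost ≥ 35. Minimum total cost: 34.

34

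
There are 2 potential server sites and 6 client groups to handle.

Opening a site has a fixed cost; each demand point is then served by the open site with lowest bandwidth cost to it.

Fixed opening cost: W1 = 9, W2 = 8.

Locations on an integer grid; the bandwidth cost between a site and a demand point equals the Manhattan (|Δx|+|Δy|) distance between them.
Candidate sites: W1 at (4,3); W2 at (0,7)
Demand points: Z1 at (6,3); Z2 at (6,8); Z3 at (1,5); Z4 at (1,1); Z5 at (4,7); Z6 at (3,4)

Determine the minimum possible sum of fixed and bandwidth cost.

34

Open {W1}: assign each demand point to its cheapest open site.
  Z1→W1 2, Z2→W1 7, Z3→W1 5, Z4→W1 5, Z5→W1 4, Z6→W1 2
  bandwidth cost 25, fixed 9 → total 34.
Compare {W1, W2}: bandwidth cost 23 + fixed 17 = 40.
Compare {W2}: bandwidth cost 37 + fixed 8 = 45.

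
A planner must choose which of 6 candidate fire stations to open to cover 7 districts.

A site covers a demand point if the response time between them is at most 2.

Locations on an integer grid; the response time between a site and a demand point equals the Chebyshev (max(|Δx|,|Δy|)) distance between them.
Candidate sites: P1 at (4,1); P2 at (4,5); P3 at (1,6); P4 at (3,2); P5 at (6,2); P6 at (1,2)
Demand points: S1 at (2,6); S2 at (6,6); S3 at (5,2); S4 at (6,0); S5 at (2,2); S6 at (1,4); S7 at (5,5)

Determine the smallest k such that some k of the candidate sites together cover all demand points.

Coverage sets (demand points within 2 of each site):
  P1: {S3, S4, S5}
  P2: {S1, S2, S7}
  P3: {S1, S6}
  P4: {S3, S5, S6}
  P5: {S3, S4}
  P6: {S5, S6}
No 2 sites suffice: every size-2 union leaves at least one demand point uncovered.
But {P1, P2, P3} covers everything, so the minimum is 3.

3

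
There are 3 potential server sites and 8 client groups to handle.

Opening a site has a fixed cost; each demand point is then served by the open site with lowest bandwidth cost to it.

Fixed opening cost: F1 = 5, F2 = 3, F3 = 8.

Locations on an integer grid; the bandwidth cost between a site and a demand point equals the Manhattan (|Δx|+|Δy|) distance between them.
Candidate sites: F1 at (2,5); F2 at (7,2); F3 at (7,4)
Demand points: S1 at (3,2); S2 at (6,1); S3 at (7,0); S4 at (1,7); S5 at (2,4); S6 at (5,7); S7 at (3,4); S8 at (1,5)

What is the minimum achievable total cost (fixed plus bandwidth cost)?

Open {F1, F2}: assign each demand point to its cheapest open site.
  S1→F1 4, S2→F2 2, S3→F2 2, S4→F1 3, S5→F1 1, S6→F1 5, S7→F1 2, S8→F1 1
  bandwidth cost 20, fixed 8 → total 28.
Compare {F1, F2, F3}: bandwidth cost 20 + fixed 16 = 36.
Compare {F1, F3}: bandwidth cost 24 + fixed 13 = 37.
Compare {F1}: bandwidth cost 34 + fixed 5 = 39.
All other subsets cost ≥ 36. Minimum total cost: 28.

28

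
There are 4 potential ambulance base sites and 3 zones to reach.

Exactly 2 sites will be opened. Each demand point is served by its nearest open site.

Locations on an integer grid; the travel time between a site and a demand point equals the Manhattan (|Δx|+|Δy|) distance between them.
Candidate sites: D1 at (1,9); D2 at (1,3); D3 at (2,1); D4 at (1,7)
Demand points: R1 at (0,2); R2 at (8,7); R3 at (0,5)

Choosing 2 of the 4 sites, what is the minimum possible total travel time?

12

Open {D2, D4}.
  R1→D2 2, R2→D4 7, R3→D2 3  ⇒ total 12.
Compare {D3, D4}: total 13.
Compare {D1, D2}: total 14.
No size-2 selection does better; minimum is 12.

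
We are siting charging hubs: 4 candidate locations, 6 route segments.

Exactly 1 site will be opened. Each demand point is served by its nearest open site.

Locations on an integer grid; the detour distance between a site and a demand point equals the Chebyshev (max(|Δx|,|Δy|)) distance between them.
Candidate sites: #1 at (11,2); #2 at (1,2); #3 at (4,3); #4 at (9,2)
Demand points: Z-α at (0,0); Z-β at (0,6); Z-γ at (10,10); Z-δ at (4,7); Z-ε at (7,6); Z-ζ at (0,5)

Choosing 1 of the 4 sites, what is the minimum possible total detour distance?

26

Open {#3}.
  Z-α→#3 4, Z-β→#3 4, Z-γ→#3 7, Z-δ→#3 4, Z-ε→#3 3, Z-ζ→#3 4  ⇒ total 26.
Compare {#2}: total 29.
Compare {#4}: total 44.
No size-1 selection does better; minimum is 26.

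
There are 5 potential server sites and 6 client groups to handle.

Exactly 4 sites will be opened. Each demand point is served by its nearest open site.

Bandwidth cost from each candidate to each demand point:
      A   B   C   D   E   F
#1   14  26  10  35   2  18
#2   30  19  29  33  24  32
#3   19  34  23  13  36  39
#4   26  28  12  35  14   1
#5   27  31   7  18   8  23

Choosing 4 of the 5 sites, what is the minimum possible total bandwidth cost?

59

Open {#1, #2, #3, #4}.
  A→#1 14, B→#2 19, C→#1 10, D→#3 13, E→#1 2, F→#4 1  ⇒ total 59.
Compare {#1, #2, #4, #5}: total 61.
Compare {#1, #3, #4, #5}: total 63.
No size-4 selection does better; minimum is 59.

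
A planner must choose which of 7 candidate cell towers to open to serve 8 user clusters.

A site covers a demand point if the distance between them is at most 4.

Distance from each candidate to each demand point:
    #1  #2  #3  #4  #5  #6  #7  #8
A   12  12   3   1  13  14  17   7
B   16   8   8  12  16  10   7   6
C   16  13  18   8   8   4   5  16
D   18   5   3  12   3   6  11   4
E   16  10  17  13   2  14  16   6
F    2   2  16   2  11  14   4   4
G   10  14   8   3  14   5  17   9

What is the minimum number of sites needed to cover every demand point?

Coverage sets (demand points within 4 of each site):
  A: {#3, #4}
  B: {}
  C: {#6}
  D: {#3, #5, #8}
  E: {#5}
  F: {#1, #2, #4, #7, #8}
  G: {#4}
No 2 sites suffice: every size-2 union leaves at least one demand point uncovered.
But {C, D, F} covers everything, so the minimum is 3.

3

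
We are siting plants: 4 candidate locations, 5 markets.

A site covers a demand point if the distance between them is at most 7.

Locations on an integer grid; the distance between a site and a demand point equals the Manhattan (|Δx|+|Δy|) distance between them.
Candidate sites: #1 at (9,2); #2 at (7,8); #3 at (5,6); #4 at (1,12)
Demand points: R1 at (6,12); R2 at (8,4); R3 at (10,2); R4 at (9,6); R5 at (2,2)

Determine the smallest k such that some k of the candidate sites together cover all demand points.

2

Coverage sets (demand points within 7 of each site):
  #1: {R2, R3, R4, R5}
  #2: {R1, R2, R4}
  #3: {R1, R2, R4, R5}
  #4: {R1}
No single site covers all 5 demand points.
But {#1, #2} covers everything, so the minimum is 2.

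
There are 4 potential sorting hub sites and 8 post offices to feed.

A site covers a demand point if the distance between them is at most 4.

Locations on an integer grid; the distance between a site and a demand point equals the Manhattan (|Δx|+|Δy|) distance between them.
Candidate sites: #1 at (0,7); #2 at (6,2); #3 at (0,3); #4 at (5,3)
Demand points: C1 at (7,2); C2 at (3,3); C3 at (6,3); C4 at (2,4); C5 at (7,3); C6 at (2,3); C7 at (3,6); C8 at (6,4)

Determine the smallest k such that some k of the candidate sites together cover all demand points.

Coverage sets (demand points within 4 of each site):
  #1: {C7}
  #2: {C1, C2, C3, C5, C8}
  #3: {C2, C4, C6}
  #4: {C1, C2, C3, C4, C5, C6, C8}
No single site covers all 8 demand points.
But {#1, #4} covers everything, so the minimum is 2.

2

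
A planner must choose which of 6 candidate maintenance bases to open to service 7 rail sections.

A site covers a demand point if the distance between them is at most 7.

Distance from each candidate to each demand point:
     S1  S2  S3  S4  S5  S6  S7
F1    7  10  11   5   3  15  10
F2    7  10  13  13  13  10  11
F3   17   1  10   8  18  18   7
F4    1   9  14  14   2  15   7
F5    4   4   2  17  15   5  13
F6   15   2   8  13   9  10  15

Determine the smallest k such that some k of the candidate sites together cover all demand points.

3

Coverage sets (demand points within 7 of each site):
  F1: {S1, S4, S5}
  F2: {S1}
  F3: {S2, S7}
  F4: {S1, S5, S7}
  F5: {S1, S2, S3, S6}
  F6: {S2}
No 2 sites suffice: every size-2 union leaves at least one demand point uncovered.
But {F1, F3, F5} covers everything, so the minimum is 3.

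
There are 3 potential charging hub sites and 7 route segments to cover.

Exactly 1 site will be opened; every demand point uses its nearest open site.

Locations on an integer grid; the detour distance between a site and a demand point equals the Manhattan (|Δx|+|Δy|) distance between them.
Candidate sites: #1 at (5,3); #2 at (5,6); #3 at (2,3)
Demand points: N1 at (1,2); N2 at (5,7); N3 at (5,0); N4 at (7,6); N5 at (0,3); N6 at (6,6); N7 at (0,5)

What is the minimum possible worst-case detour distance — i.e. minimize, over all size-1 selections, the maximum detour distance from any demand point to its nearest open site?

7

Open {#1}.
  Farthest demand point is N7 at detour distance 7 (to #1); all others are ≤ 7.
With {#2} the worst case is 8.
With {#3} the worst case is 8.
No size-1 selection achieves below 7.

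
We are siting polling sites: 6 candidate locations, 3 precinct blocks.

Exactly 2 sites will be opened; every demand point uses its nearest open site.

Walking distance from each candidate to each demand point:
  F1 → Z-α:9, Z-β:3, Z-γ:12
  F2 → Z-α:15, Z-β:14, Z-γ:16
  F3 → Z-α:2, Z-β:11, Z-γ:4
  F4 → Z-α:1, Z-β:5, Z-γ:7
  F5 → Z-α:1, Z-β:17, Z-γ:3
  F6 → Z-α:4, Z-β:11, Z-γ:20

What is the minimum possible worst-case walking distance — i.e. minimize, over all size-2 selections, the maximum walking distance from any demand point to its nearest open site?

Open {F1, F5}.
  Farthest demand point is Z-β at walking distance 3 (to F1); all others are ≤ 3.
With {F1, F3} the worst case is 4.
With {F3, F4} the worst case is 5.
No size-2 selection achieves below 3.

3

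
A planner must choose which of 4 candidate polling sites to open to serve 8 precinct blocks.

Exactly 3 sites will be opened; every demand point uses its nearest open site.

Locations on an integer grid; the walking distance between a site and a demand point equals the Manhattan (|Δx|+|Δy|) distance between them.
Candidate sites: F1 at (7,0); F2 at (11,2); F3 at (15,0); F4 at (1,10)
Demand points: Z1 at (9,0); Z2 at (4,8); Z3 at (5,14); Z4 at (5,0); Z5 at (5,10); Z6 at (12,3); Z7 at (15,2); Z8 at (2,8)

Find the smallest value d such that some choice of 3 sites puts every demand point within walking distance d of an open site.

8

Open {F1, F2, F4}.
  Farthest demand point is Z3 at walking distance 8 (to F4); all others are ≤ 8.
With {F1, F3, F4} the worst case is 8.
With {F2, F3, F4} the worst case is 8.
No size-3 selection achieves below 8.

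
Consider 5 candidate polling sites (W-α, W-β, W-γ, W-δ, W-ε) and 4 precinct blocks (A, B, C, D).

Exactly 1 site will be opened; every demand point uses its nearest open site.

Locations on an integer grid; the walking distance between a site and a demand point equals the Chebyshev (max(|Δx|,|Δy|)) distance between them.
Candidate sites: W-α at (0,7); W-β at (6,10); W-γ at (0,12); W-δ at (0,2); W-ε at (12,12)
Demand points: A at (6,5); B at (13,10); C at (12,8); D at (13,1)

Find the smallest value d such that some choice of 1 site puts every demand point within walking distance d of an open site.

Open {W-β}.
  Farthest demand point is D at walking distance 9 (to W-β); all others are ≤ 9.
With {W-ε} the worst case is 11.
With {W-α} the worst case is 13.
No size-1 selection achieves below 9.

9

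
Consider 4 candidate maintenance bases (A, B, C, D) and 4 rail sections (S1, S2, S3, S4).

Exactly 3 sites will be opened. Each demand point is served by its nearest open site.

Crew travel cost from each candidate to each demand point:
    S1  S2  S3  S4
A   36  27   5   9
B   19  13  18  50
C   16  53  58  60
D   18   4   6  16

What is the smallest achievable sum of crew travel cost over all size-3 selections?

Open {A, C, D}.
  S1→C 16, S2→D 4, S3→A 5, S4→A 9  ⇒ total 34.
Compare {A, B, D}: total 36.
Compare {B, C, D}: total 42.
No size-3 selection does better; minimum is 34.

34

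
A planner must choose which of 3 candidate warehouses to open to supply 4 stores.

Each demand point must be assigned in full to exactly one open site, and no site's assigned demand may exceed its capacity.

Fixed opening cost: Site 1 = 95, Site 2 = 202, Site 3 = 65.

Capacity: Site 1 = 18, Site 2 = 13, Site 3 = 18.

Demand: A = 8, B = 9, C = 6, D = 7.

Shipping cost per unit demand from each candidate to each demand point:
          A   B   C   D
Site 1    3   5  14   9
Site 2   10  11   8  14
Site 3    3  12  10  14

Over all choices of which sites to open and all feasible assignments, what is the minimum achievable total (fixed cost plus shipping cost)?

Open {Site 1, Site 3}; cheapest assignment that respects the capacities:
  Site 1 (cap 18, load 16): B, D — cost 9×5 + 7×9 = 108
  Site 3 (cap 18, load 14): A, C — cost 8×3 + 6×10 = 84
  Shipping 192, fixed 160 → total 352.
  Any other capacity-feasible assignment to {Site 1, Site 3} ships for at least 192.
Compare {Site 1, Site 2}: its best feasible assignment gives total 512.
Compare {Site 1, Site 2, Site 3}: its best feasible assignment gives total 542.
Every other set of open sites that can feasibly serve all demand totals ≥ 512 even under its best assignment. Minimum: 352.

352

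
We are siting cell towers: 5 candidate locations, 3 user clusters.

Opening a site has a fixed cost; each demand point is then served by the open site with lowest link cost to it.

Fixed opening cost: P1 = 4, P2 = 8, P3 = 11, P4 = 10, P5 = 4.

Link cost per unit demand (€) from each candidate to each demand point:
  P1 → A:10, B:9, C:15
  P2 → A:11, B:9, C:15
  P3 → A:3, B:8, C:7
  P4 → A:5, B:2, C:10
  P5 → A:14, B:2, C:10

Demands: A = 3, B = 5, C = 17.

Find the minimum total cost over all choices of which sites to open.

153

Open {P3, P5}: assign each demand point to its cheapest open site.
  A→P3 3×3=9, B→P5 5×2=10, C→P3 17×7=119
  link cost 138, fixed 15 → total 153.
Compare {P1, P3, P5}: link cost 138 + fixed 19 = 157.
Compare {P3, P4}: link cost 138 + fixed 21 = 159.
Compare {P2, P3, P5}: link cost 138 + fixed 23 = 161.
All other subsets cost ≥ 157. Minimum total cost: 153.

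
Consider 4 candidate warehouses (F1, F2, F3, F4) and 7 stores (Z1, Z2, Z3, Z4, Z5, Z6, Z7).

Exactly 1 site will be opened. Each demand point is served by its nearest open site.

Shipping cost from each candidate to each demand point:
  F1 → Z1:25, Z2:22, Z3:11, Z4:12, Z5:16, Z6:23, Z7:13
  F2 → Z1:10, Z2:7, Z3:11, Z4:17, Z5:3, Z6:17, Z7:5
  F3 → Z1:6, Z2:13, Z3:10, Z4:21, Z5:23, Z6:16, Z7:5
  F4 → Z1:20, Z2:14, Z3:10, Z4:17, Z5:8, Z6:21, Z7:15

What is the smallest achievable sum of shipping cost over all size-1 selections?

70

Open {F2}.
  Z1→F2 10, Z2→F2 7, Z3→F2 11, Z4→F2 17, Z5→F2 3, Z6→F2 17, Z7→F2 5  ⇒ total 70.
Compare {F3}: total 94.
Compare {F4}: total 105.
No size-1 selection does better; minimum is 70.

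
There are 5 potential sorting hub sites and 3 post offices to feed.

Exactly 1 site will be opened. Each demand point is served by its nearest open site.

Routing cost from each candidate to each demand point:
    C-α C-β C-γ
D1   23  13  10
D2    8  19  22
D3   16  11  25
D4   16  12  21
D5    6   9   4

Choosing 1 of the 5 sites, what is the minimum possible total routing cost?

19

Open {D5}.
  C-α→D5 6, C-β→D5 9, C-γ→D5 4  ⇒ total 19.
Compare {D1}: total 46.
Compare {D2}: total 49.
No size-1 selection does better; minimum is 19.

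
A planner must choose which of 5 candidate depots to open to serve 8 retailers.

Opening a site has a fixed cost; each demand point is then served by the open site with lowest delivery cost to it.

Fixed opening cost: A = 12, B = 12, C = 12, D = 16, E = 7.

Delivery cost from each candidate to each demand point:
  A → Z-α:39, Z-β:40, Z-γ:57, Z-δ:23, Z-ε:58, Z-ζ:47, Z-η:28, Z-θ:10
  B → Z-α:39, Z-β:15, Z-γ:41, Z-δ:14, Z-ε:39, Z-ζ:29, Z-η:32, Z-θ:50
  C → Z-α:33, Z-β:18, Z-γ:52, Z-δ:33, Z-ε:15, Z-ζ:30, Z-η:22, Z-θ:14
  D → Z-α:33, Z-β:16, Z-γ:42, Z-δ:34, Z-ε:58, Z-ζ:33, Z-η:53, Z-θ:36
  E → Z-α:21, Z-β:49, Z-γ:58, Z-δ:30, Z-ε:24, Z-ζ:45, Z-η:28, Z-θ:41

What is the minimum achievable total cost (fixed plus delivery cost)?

202

Open {B, C, E}: assign each demand point to its cheapest open site.
  Z-α→E 21, Z-β→B 15, Z-γ→B 41, Z-δ→B 14, Z-ε→C 15, Z-ζ→B 29, Z-η→C 22, Z-θ→C 14
  delivery cost 171, fixed 31 → total 202.
Compare {B, C}: delivery cost 183 + fixed 24 = 207.
Compare {A, B, C, E}: delivery cost 167 + fixed 43 = 210.
Compare {A, B, E}: delivery cost 182 + fixed 31 = 213.
All other subsets cost ≥ 207. Minimum total cost: 202.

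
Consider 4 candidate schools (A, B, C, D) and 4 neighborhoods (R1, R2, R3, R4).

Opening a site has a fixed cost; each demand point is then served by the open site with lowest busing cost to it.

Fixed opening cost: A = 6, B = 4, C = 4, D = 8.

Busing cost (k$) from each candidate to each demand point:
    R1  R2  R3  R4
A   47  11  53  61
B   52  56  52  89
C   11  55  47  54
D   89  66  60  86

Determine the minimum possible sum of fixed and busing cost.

133

Open {A, C}: assign each demand point to its cheapest open site.
  R1→C 11, R2→A 11, R3→C 47, R4→C 54
  busing cost 123, fixed 10 → total 133.
Compare {A, B, C}: busing cost 123 + fixed 14 = 137.
Compare {A, C, D}: busing cost 123 + fixed 18 = 141.
Compare {A, B, C, D}: busing cost 123 + fixed 22 = 145.
All other subsets cost ≥ 137. Minimum total cost: 133.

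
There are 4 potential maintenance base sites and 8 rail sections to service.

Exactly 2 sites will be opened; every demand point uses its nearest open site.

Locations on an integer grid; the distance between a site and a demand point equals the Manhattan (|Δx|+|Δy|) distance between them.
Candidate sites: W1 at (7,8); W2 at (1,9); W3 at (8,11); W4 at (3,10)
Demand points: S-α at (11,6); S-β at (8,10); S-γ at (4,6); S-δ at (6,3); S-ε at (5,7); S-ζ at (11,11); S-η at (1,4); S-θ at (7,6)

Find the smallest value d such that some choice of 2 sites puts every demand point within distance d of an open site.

7

Open {W1, W2}.
  Farthest demand point is S-ζ at distance 7 (to W1); all others are ≤ 7.
With {W1, W4} the worst case is 8.
With {W1, W3} the worst case is 10.
No size-2 selection achieves below 7.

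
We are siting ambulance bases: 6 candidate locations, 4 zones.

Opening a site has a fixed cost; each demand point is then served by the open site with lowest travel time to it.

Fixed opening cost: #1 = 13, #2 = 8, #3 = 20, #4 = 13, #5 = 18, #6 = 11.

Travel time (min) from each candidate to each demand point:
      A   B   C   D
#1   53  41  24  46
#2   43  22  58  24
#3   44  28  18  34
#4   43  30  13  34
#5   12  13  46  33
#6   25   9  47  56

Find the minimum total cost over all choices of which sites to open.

101

Open {#2, #4, #5}: assign each demand point to its cheapest open site.
  A→#5 12, B→#5 13, C→#4 13, D→#2 24
  travel time 62, fixed 39 → total 101.
Compare {#4, #5}: travel time 71 + fixed 31 = 102.
Compare {#2, #4, #6}: travel time 71 + fixed 32 = 103.
Compare {#4, #6}: travel time 81 + fixed 24 = 105.
All other subsets cost ≥ 102. Minimum total cost: 101.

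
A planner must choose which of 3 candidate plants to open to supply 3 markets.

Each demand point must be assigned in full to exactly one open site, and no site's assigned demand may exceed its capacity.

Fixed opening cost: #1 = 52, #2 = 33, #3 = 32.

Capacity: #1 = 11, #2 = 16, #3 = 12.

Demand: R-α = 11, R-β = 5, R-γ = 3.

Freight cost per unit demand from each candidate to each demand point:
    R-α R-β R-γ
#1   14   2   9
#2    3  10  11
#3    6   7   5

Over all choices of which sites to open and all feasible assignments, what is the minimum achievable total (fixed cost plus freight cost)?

Open {#2, #3}; cheapest assignment that respects the capacities:
  #2 (cap 16, load 11): R-α — cost 11×3 = 33
  #3 (cap 12, load 8): R-β, R-γ — cost 5×7 + 3×5 = 50
  Shipping 83, fixed 65 → total 148.
  Any other capacity-feasible assignment to {#2, #3} ships for at least 83.
Compare {#1, #2}: its best feasible assignment gives total 155.
Compare {#1, #2, #3}: its best feasible assignment gives total 175.
Every other set of open sites that can feasibly serve all demand totals ≥ 155 even under its best assignment. Minimum: 148.

148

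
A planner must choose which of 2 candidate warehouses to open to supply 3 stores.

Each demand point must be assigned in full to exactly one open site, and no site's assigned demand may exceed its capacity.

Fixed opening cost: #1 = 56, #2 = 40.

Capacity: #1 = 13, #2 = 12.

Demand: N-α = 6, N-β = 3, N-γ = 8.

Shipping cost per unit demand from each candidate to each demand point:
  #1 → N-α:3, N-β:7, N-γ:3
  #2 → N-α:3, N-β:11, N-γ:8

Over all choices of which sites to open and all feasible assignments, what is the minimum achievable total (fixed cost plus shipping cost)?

159

Open {#1, #2}; cheapest assignment that respects the capacities:
  #1 (cap 13, load 11): N-β, N-γ — cost 3×7 + 8×3 = 45
  #2 (cap 12, load 6): N-α — cost 6×3 = 18
  Shipping 63, fixed 96 → total 159.
  Any other capacity-feasible assignment to {#1, #2} ships for at least 63.
Total demand is 17 and no other set of sites has combined capacity ≥ 17, so {#1, #2} is the only feasible choice of open sites. Minimum: 159.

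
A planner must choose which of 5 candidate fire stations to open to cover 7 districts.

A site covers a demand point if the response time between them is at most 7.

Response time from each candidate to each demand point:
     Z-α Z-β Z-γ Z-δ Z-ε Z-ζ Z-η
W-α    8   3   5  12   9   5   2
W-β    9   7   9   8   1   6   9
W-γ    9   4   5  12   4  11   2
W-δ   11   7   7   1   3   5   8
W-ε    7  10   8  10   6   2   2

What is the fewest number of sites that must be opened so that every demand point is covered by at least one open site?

Coverage sets (demand points within 7 of each site):
  W-α: {Z-β, Z-γ, Z-ζ, Z-η}
  W-β: {Z-β, Z-ε, Z-ζ}
  W-γ: {Z-β, Z-γ, Z-ε, Z-η}
  W-δ: {Z-β, Z-γ, Z-δ, Z-ε, Z-ζ}
  W-ε: {Z-α, Z-ε, Z-ζ, Z-η}
No single site covers all 7 demand points.
But {W-δ, W-ε} covers everything, so the minimum is 2.

2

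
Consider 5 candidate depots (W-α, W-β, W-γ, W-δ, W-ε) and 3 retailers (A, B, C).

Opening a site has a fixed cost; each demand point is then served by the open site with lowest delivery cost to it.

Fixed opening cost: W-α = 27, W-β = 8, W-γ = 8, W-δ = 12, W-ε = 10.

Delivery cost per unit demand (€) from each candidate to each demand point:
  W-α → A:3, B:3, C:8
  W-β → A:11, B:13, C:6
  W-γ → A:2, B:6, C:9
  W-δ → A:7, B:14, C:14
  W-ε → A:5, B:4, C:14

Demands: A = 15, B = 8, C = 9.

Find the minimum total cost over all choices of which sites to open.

Open {W-β, W-γ, W-ε}: assign each demand point to its cheapest open site.
  A→W-γ 15×2=30, B→W-ε 8×4=32, C→W-β 9×6=54
  delivery cost 116, fixed 26 → total 142.
Compare {W-β, W-γ}: delivery cost 132 + fixed 16 = 148.
Compare {W-α, W-β, W-γ}: delivery cost 108 + fixed 43 = 151.
Compare {W-β, W-γ, W-δ, W-ε}: delivery cost 116 + fixed 38 = 154.
All other subsets cost ≥ 148. Minimum total cost: 142.

142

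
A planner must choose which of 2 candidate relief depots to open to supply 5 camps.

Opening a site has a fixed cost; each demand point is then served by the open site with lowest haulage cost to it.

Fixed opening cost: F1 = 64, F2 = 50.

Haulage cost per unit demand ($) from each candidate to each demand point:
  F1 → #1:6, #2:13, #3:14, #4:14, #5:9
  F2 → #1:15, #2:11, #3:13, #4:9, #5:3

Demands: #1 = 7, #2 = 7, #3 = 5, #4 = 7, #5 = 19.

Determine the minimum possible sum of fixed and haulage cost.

Open {F2}: assign each demand point to its cheapest open site.
  #1→F2 7×15=105, #2→F2 7×11=77, #3→F2 5×13=65, #4→F2 7×9=63, #5→F2 19×3=57
  haulage cost 367, fixed 50 → total 417.
Compare {F1, F2}: haulage cost 304 + fixed 114 = 418.
Compare {F1}: haulage cost 472 + fixed 64 = 536.

417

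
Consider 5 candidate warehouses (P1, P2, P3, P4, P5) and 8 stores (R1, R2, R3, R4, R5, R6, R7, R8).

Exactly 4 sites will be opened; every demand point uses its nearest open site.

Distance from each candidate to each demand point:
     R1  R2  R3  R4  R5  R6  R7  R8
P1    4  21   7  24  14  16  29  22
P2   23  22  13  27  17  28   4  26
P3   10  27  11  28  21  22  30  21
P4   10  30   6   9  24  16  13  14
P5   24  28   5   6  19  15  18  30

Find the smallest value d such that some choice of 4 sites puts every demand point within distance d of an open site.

Open {P1, P2, P3, P4}.
  Farthest demand point is R2 at distance 21 (to P1); all others are ≤ 21.
With {P1, P2, P3, P5} the worst case is 21.
With {P1, P2, P4, P5} the worst case is 21.
No size-4 selection achieves below 21.

21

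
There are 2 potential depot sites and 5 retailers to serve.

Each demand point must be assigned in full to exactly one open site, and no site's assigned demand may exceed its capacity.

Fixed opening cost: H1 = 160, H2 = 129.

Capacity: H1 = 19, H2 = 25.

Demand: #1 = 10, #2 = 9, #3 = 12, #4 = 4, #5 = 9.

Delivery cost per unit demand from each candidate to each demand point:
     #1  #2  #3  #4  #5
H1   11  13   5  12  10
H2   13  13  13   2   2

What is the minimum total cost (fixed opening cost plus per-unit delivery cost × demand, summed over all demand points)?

698

Open {H1, H2}; cheapest assignment that respects the capacities:
  H1 (cap 19, load 19): #1, #2 — cost 10×11 + 9×13 = 227
  H2 (cap 25, load 25): #3, #4, #5 — cost 12×13 + 4×2 + 9×2 = 182
  Shipping 409, fixed 289 → total 698.
  Any other capacity-feasible assignment to {H1, H2} ships for at least 409.
Total demand is 44 and no other set of sites has combined capacity ≥ 44, so {H1, H2} is the only feasible choice of open sites. Minimum: 698.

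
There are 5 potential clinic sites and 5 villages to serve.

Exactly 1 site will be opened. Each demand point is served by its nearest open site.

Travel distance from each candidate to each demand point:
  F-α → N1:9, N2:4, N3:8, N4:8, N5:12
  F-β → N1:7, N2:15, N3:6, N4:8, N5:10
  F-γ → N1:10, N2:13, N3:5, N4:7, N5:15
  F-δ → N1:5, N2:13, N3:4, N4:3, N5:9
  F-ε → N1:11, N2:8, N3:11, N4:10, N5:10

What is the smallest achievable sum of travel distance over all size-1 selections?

34

Open {F-δ}.
  N1→F-δ 5, N2→F-δ 13, N3→F-δ 4, N4→F-δ 3, N5→F-δ 9  ⇒ total 34.
Compare {F-α}: total 41.
Compare {F-β}: total 46.
No size-1 selection does better; minimum is 34.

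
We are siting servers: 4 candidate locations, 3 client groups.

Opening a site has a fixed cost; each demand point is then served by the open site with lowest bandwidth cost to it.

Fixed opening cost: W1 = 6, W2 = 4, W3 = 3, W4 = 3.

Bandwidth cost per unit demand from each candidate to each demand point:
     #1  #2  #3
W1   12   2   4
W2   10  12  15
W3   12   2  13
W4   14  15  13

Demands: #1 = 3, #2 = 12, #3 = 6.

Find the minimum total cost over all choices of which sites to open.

88

Open {W1, W2}: assign each demand point to its cheapest open site.
  #1→W2 3×10=30, #2→W1 12×2=24, #3→W1 6×4=24
  bandwidth cost 78, fixed 10 → total 88.
Compare {W1}: bandwidth cost 84 + fixed 6 = 90.
Compare {W1, W2, W3}: bandwidth cost 78 + fixed 13 = 91.
Compare {W1, W2, W4}: bandwidth cost 78 + fixed 13 = 91.
All other subsets cost ≥ 90. Minimum total cost: 88.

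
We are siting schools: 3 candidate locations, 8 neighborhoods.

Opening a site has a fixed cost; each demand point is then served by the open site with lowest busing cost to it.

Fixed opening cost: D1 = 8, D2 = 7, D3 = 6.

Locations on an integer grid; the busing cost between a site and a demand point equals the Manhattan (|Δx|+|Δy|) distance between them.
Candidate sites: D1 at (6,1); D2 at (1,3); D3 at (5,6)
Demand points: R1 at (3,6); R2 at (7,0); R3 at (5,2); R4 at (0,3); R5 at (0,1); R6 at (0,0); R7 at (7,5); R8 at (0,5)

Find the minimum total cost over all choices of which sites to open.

Open {D1, D2}: assign each demand point to its cheapest open site.
  R1→D2 5, R2→D1 2, R3→D1 2, R4→D2 1, R5→D2 3, R6→D2 4, R7→D1 5, R8→D2 3
  busing cost 25, fixed 15 → total 40.
Compare {D2, D3}: busing cost 28 + fixed 13 = 41.
Compare {D1, D2, D3}: busing cost 20 + fixed 21 = 41.
Compare {D2}: busing cost 38 + fixed 7 = 45.
All other subsets cost ≥ 41. Minimum total cost: 40.

40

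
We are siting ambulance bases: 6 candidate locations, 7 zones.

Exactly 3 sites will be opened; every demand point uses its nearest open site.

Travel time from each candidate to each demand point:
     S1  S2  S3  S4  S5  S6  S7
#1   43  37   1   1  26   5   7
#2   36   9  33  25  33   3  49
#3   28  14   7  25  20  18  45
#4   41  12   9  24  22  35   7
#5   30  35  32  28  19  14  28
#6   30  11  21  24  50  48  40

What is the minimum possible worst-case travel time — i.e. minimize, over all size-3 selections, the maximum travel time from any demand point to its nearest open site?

Open {#1, #2, #3}.
  Farthest demand point is S1 at travel time 28 (to #3); all others are ≤ 28.
With {#1, #3, #4} the worst case is 28.
With {#1, #3, #5} the worst case is 28.
No size-3 selection achieves below 28.

28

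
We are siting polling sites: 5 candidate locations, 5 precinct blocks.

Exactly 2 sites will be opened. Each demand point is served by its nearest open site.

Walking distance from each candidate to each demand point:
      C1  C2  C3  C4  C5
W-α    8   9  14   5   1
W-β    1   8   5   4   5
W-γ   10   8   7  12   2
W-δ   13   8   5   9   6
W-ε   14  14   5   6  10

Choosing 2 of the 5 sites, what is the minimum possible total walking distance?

Open {W-α, W-β}.
  C1→W-β 1, C2→W-β 8, C3→W-β 5, C4→W-β 4, C5→W-α 1  ⇒ total 19.
Compare {W-β, W-γ}: total 20.
Compare {W-β, W-δ}: total 23.
No size-2 selection does better; minimum is 19.

19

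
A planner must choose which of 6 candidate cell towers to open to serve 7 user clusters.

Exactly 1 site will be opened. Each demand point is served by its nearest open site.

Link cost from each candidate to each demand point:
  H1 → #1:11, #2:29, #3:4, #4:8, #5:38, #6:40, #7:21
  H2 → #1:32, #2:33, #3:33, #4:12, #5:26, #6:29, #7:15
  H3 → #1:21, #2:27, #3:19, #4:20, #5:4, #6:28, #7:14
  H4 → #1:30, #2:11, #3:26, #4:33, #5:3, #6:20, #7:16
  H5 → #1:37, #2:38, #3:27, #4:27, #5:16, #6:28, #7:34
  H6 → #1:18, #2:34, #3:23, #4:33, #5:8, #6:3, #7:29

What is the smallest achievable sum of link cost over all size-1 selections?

133

Open {H3}.
  #1→H3 21, #2→H3 27, #3→H3 19, #4→H3 20, #5→H3 4, #6→H3 28, #7→H3 14  ⇒ total 133.
Compare {H4}: total 139.
Compare {H6}: total 148.
No size-1 selection does better; minimum is 133.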